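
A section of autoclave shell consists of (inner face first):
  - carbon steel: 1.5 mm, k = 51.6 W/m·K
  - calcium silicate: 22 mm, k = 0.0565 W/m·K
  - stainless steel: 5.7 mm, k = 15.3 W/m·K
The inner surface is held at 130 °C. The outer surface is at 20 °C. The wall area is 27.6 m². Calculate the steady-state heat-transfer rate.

Using the resistance-network approach (series):
R_carbon steel = L/(kA) = 0.0015/(51.6×27.6) = 1.053×10^-6 K/W
R_calcium silicate = L/(kA) = 0.022/(0.0565×27.6) = 0.01411 K/W
R_stainless steel = L/(kA) = 0.0057/(15.3×27.6) = 1.35×10^-5 K/W
R_total = 0.01412 K/W
Q = ΔT / R_total = 110 / 0.01412

Q ≈ 7790 W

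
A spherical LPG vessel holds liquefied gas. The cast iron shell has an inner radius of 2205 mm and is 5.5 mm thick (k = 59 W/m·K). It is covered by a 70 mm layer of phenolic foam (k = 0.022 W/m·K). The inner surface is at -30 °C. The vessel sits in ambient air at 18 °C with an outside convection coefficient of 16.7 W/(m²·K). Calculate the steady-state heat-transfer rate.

Q ≈ 938 W

Each spherical layer contributes R = (1/r_i − 1/r_o)/(4πk):
R_cast iron shell = (1/2.205 − 1/2.2105)/(4π×59) = 1.522×10^-6 K/W
R_phenolic foam = (1/2.2105 − 1/2.2805)/(4π×0.022) = 0.05023 K/W
R_outer film = 1/(h·4πr_o²) = 1/(16.7×4π×2.2805²) = 9.162×10^-4 K/W
R_total = 0.05115 K/W
Q = ΔT/R_total = 48/0.05115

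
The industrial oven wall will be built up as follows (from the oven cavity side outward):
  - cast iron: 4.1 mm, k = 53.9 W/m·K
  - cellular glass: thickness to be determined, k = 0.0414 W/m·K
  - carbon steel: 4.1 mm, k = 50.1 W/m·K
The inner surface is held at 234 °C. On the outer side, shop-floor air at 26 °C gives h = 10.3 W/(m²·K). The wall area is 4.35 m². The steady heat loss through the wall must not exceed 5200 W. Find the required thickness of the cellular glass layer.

Treating each layer as a thermal resistance in series:
R_cast iron = L/(kA) = 0.0041/(53.9×4.35) = 1.749×10^-5 K/W
R_carbon steel = L/(kA) = 0.0041/(50.1×4.35) = 1.881×10^-5 K/W
R_outer film = 1/(h_o·A) = 1/(10.3×4.35) = 0.02232 K/W
Sum of the known resistances R_other = 0.02236 K/W
Required total resistance R_tot = ΔT/Q_allow = 208/5200 = 0.04 K/W
R_cellular glass = R_tot − R_other = 0.01764 K/W
L = R·k·A = 0.01764×0.0414×4.35

L ≈ 3.18 mm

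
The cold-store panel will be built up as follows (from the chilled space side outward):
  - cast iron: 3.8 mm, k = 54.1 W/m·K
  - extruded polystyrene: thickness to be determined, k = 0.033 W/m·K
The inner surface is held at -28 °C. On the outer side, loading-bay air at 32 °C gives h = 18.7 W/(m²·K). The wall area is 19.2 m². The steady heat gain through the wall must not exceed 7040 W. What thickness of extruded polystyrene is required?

L ≈ 3.63 mm

Treating each layer as a thermal resistance in series:
R_cast iron = L/(kA) = 0.0038/(54.1×19.2) = 3.658×10^-6 K/W
R_outer film = 1/(h_o·A) = 1/(18.7×19.2) = 0.002785 K/W
Sum of the known resistances R_other = 0.002789 K/W
Required total resistance R_tot = ΔT/Q_allow = 60/7040 = 0.008523 K/W
R_extruded polystyrene = R_tot − R_other = 0.005734 K/W
L = R·k·A = 0.005734×0.033×19.2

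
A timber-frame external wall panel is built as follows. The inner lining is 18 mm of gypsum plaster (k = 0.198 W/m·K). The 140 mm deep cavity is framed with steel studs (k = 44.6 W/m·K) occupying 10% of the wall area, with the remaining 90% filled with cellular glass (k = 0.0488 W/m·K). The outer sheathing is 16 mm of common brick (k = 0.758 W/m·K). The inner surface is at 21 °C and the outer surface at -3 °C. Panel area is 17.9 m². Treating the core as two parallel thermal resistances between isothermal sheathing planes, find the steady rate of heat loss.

Q ≈ 3000 W

Sheathing layers in series; stud and cavity paths in parallel between them.
R_inner = 0.018/(0.198×17.9) = 0.005079 K/W
R_stud  = 0.14/(44.6×0.1×17.9) = 0.001754 K/W
R_cav   = 0.14/(0.0488×0.9×17.9) = 0.1781 K/W
1/R_core = 1/R_stud + 1/R_cav → R_core = 0.001737 K/W
R_outer = 0.016/(0.758×17.9) = 0.001179 K/W
R_total = 0.007994 K/W
Q = ΔT/R_total = 24/0.007994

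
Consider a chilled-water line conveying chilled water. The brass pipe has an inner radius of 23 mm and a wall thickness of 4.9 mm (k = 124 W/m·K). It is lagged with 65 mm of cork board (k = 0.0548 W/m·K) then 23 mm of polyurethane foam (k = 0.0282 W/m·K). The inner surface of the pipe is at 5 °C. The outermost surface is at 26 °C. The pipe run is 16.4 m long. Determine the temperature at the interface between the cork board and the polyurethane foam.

T ≈ 20.5 °C

Per-layer cylindrical resistances, series-summed:
R_brass pipe wall = ln(27.9/23)/(2π×124×16.4) = 1.512×10^-5 K/W
R_cork board = ln(92.9/27.9)/(2π×0.0548×16.4) = 0.213 K/W
R_polyurethane foam = ln(115.9/92.9)/(2π×0.0282×16.4) = 0.07612 K/W
R_total = 0.2892 K/W
Q = ΔT/R_total = 21/0.2892
Q = 72.6 W
T_interface = T_inner + Q·ΣR(inner→interface) = 5 + 72.6×0.213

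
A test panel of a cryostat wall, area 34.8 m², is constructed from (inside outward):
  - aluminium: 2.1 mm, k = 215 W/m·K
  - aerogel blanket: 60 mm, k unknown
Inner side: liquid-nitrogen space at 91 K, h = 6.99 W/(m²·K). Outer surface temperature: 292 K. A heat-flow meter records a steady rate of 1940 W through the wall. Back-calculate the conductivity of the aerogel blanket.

Model the wall as resistances in series:
R_inner film = 1/(h_i·A) = 1/(6.99×34.8) = 0.004111 K/W
R_aluminium = L/(kA) = 0.0021/(215×34.8) = 2.807×10^-7 K/W
Sum of known resistances R_other = 0.004111 K/W
Total R = ΔT/Q = 201/1940 = 0.1036 K/W
R_aerogel blanket = R_total − R_other = 0.0995 K/W
k = L/(R·A) = 0.06/(0.0995×34.8)

k ≈ 0.0173 W/(m·K)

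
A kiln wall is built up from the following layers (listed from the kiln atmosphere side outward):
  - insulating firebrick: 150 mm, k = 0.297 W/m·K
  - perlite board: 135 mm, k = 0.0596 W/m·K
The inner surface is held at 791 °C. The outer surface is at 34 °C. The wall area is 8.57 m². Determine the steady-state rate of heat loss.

Model the wall as resistances in series:
R_insulating firebrick = L/(kA) = 0.15/(0.297×8.57) = 0.05893 K/W
R_perlite board = L/(kA) = 0.135/(0.0596×8.57) = 0.2643 K/W
R_total = 0.3232 K/W
Q = ΔT / R_total = 757 / 0.3232

Q ≈ 2340 W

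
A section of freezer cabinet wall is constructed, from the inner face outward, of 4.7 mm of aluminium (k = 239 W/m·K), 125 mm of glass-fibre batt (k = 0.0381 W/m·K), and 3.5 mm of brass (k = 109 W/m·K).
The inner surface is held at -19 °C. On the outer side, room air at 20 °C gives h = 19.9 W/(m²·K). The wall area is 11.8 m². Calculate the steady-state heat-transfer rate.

Treating each layer as a thermal resistance in series:
R_aluminium = L/(kA) = 0.0047/(239×11.8) = 1.667×10^-6 K/W
R_glass-fibre batt = L/(kA) = 0.125/(0.0381×11.8) = 0.278 K/W
R_brass = L/(kA) = 0.0035/(109×11.8) = 2.721×10^-6 K/W
R_outer film = 1/(h_o·A) = 1/(19.9×11.8) = 0.004259 K/W
R_total = 0.2823 K/W
Q = ΔT / R_total = 39 / 0.2823

Q ≈ 138 W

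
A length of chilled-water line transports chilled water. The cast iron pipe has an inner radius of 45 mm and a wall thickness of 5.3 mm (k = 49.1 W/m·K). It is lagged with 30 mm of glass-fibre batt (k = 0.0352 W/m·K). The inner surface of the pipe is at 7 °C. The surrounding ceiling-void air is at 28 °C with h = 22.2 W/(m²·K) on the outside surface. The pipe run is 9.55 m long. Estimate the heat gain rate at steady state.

Per-layer cylindrical resistances, series-summed:
R_cast iron pipe wall = ln(50.3/45)/(2π×49.1×9.55) = 3.779×10^-5 K/W
R_glass-fibre batt = ln(80.3/50.3)/(2π×0.0352×9.55) = 0.2215 K/W
R_outer film = 1/(h_o·2πr_oL) = 1/(22.2×2π×0.0803×9.55) = 0.009349 K/W
R_total = 0.2308 K/W
Q = ΔT/R_total = 21/0.2308

Q ≈ 91 W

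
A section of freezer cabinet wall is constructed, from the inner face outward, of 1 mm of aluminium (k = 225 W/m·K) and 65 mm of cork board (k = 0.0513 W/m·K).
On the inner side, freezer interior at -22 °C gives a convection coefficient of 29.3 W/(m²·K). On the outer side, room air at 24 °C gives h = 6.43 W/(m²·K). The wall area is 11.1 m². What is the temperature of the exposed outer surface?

Using the resistance-network approach (series):
R_inner film = 1/(h_i·A) = 1/(29.3×11.1) = 0.003075 K/W
R_aluminium = L/(kA) = 0.001/(225×11.1) = 4.004×10^-7 K/W
R_cork board = L/(kA) = 0.065/(0.0513×11.1) = 0.1141 K/W
R_outer film = 1/(h_o·A) = 1/(6.43×11.1) = 0.01401 K/W
R_total = 0.1312 K/W;  Q = ΔT/R_total = 46/0.1312 = 350.5 W
T_interface = T_inner + Q·ΣR(inner→interface) = -22 + 351×0.1172

T ≈ 19.1 °C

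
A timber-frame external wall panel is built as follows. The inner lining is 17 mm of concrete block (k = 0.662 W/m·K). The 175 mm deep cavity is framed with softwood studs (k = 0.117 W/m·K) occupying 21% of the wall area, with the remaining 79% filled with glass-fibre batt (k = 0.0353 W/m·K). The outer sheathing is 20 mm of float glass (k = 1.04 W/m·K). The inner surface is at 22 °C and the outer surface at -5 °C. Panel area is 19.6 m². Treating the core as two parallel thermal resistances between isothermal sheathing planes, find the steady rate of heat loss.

Sheathing layers in series; stud and cavity paths in parallel between them.
R_inner = 0.017/(0.662×19.6) = 0.00131 K/W
R_stud  = 0.175/(0.117×0.21×19.6) = 0.3634 K/W
R_cav   = 0.175/(0.0353×0.79×19.6) = 0.3202 K/W
1/R_core = 1/R_stud + 1/R_cav → R_core = 0.1702 K/W
R_outer = 0.02/(1.04×19.6) = 9.812×10^-4 K/W
R_total = 0.1725 K/W
Q = ΔT/R_total = 27/0.1725

Q ≈ 157 W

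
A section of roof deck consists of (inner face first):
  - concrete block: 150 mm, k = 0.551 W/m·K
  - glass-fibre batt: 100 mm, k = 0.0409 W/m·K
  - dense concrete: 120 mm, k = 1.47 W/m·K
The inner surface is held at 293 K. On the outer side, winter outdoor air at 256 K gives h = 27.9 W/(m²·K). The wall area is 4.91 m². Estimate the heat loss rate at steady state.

Using the resistance-network approach (series):
R_concrete block = L/(kA) = 0.15/(0.551×4.91) = 0.05544 K/W
R_glass-fibre batt = L/(kA) = 0.1/(0.0409×4.91) = 0.498 K/W
R_dense concrete = L/(kA) = 0.12/(1.47×4.91) = 0.01663 K/W
R_outer film = 1/(h_o·A) = 1/(27.9×4.91) = 0.0073 K/W
R_total = 0.5773 K/W
Q = ΔT / R_total = 37 / 0.5773

Q ≈ 64.1 W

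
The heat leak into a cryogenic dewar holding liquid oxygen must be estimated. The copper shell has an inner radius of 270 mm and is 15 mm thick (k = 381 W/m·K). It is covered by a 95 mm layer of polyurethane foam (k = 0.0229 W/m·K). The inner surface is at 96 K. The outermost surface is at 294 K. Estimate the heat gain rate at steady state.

Q ≈ 65 W

For a spherical shell R = (1/r₁ − 1/r₂)/(4πk); film R = 1/(h·4πr²). In series:
R_copper shell = (1/0.27 − 1/0.285)/(4π×381) = 4.071×10^-5 K/W
R_polyurethane foam = (1/0.285 − 1/0.38)/(4π×0.0229) = 3.048 K/W
R_total = 3.048 K/W
Q = ΔT/R_total = 198/3.048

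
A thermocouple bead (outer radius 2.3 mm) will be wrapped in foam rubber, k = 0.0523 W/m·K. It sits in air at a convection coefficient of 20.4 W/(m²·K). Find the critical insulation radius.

r_cr ≈ 5.13 mm

For a sphere r_cr = 2k/h = 2×0.0523/20.4
r_cr = 5.13 mm; since the bare radius (2.3 mm) is below r_cr, adding a thin layer of insulation will *increase* heat loss.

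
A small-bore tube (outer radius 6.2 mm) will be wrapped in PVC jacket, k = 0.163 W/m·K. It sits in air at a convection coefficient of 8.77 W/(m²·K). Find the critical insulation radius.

For a cylinder r_cr = k/h = 0.163/8.77
r_cr = 18.6 mm; since the bare radius (6.2 mm) is below r_cr, adding a thin layer of insulation will *increase* heat loss.

r_cr ≈ 18.6 mm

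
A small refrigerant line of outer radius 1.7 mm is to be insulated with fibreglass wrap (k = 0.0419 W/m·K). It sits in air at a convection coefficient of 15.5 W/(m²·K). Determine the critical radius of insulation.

r_cr ≈ 2.7 mm

For a cylinder r_cr = k/h = 0.0419/15.5
r_cr = 2.7 mm; since the bare radius (1.7 mm) is below r_cr, adding a thin layer of insulation will *increase* heat loss.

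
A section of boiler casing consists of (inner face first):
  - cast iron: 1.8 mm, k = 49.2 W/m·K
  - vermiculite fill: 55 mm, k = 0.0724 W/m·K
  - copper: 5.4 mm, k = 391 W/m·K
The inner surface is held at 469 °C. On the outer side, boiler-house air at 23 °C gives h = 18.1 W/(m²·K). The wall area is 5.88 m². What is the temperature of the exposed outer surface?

T ≈ 53.2 °C

Treating each layer as a thermal resistance in series:
R_cast iron = L/(kA) = 0.0018/(49.2×5.88) = 6.222×10^-6 K/W
R_vermiculite fill = L/(kA) = 0.055/(0.0724×5.88) = 0.1292 K/W
R_copper = L/(kA) = 0.0054/(391×5.88) = 2.349×10^-6 K/W
R_outer film = 1/(h_o·A) = 1/(18.1×5.88) = 0.009396 K/W
R_total = 0.1386 K/W;  Q = ΔT/R_total = 446/0.1386 = 3218 W
T_interface = T_inner − Q·ΣR(inner→interface) = 469 − 3220×0.1292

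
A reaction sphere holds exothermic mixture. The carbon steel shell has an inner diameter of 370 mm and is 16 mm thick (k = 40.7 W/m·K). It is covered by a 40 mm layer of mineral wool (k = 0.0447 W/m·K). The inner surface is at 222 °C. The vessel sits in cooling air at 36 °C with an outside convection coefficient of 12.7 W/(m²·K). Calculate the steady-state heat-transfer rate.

Spherical conduction: R = (1/r_in − 1/r_out)/(4πk) per layer; series-sum.
R_carbon steel shell = (1/0.185 − 1/0.201)/(4π×40.7) = 8.413×10^-4 K/W
R_mineral wool = (1/0.201 − 1/0.241)/(4π×0.0447) = 1.47 K/W
R_outer film = 1/(h·4πr_o²) = 1/(12.7×4π×0.241²) = 0.1079 K/W
R_total = 1.579 K/W
Q = ΔT/R_total = 186/1.579

Q ≈ 118 W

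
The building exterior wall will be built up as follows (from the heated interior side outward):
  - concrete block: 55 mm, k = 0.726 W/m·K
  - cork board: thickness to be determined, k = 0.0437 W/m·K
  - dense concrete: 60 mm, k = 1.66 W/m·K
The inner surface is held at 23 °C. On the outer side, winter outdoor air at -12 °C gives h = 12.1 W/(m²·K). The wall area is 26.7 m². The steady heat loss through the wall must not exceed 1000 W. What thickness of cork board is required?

L ≈ 32.3 mm

Treating each layer as a thermal resistance in series:
R_concrete block = L/(kA) = 0.055/(0.726×26.7) = 0.002837 K/W
R_dense concrete = L/(kA) = 0.06/(1.66×26.7) = 0.001354 K/W
R_outer film = 1/(h_o·A) = 1/(12.1×26.7) = 0.003095 K/W
Sum of the known resistances R_other = 0.007286 K/W
Required total resistance R_tot = ΔT/Q_allow = 35/1000 = 0.035 K/W
R_cork board = R_tot − R_other = 0.02771 K/W
L = R·k·A = 0.02771×0.0437×26.7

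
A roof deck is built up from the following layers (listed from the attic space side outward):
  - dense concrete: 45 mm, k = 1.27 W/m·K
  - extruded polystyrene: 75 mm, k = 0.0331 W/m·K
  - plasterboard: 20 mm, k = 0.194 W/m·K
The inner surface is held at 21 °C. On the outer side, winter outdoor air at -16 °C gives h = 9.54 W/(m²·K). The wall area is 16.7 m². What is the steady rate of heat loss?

Q ≈ 246 W

Model the wall as resistances in series:
R_dense concrete = L/(kA) = 0.045/(1.27×16.7) = 0.002122 K/W
R_extruded polystyrene = L/(kA) = 0.075/(0.0331×16.7) = 0.1357 K/W
R_plasterboard = L/(kA) = 0.02/(0.194×16.7) = 0.006173 K/W
R_outer film = 1/(h_o·A) = 1/(9.54×16.7) = 0.006277 K/W
R_total = 0.1503 K/W
Q = ΔT / R_total = 37 / 0.1503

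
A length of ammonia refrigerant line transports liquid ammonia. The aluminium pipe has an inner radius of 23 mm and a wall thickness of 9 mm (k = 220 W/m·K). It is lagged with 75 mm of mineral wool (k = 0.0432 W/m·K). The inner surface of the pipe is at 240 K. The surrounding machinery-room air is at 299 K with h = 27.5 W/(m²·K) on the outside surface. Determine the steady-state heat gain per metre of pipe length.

Treating each annulus and film as a series resistance:
R_aluminium pipe wall = ln(32/23)/(2π×220×1) = 2.389×10^-4 K/W
R_mineral wool = ln(107/32)/(2π×0.0432×1) = 4.447 K/W
R_outer film = 1/(h_o·2πr_oL) = 1/(27.5×2π×0.107×1) = 0.05409 K/W
R_total = 4.501 K/W
Q = ΔT/R_total = 59/4.501

q′ ≈ 13.1 W/m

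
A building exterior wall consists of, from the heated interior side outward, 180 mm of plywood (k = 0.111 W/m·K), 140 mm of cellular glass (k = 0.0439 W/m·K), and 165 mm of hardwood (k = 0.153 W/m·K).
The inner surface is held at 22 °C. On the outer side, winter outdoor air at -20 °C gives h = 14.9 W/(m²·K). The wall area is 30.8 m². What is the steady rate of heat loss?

Model the wall as resistances in series:
R_plywood = L/(kA) = 0.18/(0.111×30.8) = 0.05265 K/W
R_cellular glass = L/(kA) = 0.14/(0.0439×30.8) = 0.1035 K/W
R_hardwood = L/(kA) = 0.165/(0.153×30.8) = 0.03501 K/W
R_outer film = 1/(h_o·A) = 1/(14.9×30.8) = 0.002179 K/W
R_total = 0.1934 K/W
Q = ΔT / R_total = 42 / 0.1934

Q ≈ 217 W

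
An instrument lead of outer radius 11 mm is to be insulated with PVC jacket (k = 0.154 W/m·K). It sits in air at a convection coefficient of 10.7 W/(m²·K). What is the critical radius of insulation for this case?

For a cylinder r_cr = k/h = 0.154/10.7
r_cr = 14.4 mm; since the bare radius (11 mm) is below r_cr, adding a thin layer of insulation will *increase* heat loss.

r_cr ≈ 14.4 mm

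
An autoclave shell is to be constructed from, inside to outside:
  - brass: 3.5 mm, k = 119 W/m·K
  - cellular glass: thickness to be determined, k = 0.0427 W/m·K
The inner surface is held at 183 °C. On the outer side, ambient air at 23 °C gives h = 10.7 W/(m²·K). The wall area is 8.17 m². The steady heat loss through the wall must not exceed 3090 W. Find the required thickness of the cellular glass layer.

L ≈ 14.1 mm

Using the resistance-network approach (series):
R_brass = L/(kA) = 0.0035/(119×8.17) = 3.6×10^-6 K/W
R_outer film = 1/(h_o·A) = 1/(10.7×8.17) = 0.01144 K/W
Sum of the known resistances R_other = 0.01144 K/W
Required total resistance R_tot = ΔT/Q_allow = 160/3090 = 0.05178 K/W
R_cellular glass = R_tot − R_other = 0.04034 K/W
L = R·k·A = 0.04034×0.0427×8.17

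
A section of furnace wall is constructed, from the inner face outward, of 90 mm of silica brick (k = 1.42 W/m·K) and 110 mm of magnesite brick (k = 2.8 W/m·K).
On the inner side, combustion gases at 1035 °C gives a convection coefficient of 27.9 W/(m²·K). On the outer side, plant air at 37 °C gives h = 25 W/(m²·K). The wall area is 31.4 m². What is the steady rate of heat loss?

Q ≈ 176000 W

Using the resistance-network approach (series):
R_inner film = 1/(h_i·A) = 1/(27.9×31.4) = 0.001141 K/W
R_silica brick = L/(kA) = 0.09/(1.42×31.4) = 0.002018 K/W
R_magnesite brick = L/(kA) = 0.11/(2.8×31.4) = 0.001251 K/W
R_outer film = 1/(h_o·A) = 1/(25×31.4) = 0.001274 K/W
R_total = 0.005685 K/W
Q = ΔT / R_total = 998 / 0.005685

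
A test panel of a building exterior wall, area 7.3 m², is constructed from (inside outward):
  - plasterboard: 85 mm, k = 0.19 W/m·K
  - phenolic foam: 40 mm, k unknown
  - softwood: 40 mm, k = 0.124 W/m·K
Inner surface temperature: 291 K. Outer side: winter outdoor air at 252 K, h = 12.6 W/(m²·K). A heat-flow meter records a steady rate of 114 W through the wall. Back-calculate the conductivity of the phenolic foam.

k ≈ 0.0243 W/(m·K)

Series thermal resistances:
R_plasterboard = L/(kA) = 0.085/(0.19×7.3) = 0.06128 K/W
R_softwood = L/(kA) = 0.04/(0.124×7.3) = 0.04419 K/W
R_outer film = 1/(h_o·A) = 1/(12.6×7.3) = 0.01087 K/W
Sum of known resistances R_other = 0.1163 K/W
Total R = ΔT/Q = 39/114 = 0.3421 K/W
R_phenolic foam = R_total − R_other = 0.2258 K/W
k = L/(R·A) = 0.04/(0.2258×7.3)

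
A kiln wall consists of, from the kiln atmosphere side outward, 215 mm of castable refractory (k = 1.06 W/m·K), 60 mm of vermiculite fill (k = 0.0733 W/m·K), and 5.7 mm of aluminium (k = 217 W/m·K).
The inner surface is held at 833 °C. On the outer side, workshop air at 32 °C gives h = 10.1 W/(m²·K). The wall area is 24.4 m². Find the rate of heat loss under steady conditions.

Q ≈ 17400 W

Treating each layer as a thermal resistance in series:
R_castable refractory = L/(kA) = 0.215/(1.06×24.4) = 0.008313 K/W
R_vermiculite fill = L/(kA) = 0.06/(0.0733×24.4) = 0.03355 K/W
R_aluminium = L/(kA) = 0.0057/(217×24.4) = 1.077×10^-6 K/W
R_outer film = 1/(h_o·A) = 1/(10.1×24.4) = 0.004058 K/W
R_total = 0.04592 K/W
Q = ΔT / R_total = 801 / 0.04592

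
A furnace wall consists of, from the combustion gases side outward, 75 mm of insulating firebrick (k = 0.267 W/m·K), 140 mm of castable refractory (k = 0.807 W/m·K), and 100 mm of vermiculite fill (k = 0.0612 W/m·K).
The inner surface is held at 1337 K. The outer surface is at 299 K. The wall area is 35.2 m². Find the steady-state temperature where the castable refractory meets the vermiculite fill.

Model the wall as resistances in series:
R_insulating firebrick = L/(kA) = 0.075/(0.267×35.2) = 0.00798 K/W
R_castable refractory = L/(kA) = 0.14/(0.807×35.2) = 0.004928 K/W
R_vermiculite fill = L/(kA) = 0.1/(0.0612×35.2) = 0.04642 K/W
R_total = 0.05933 K/W;  Q = ΔT/R_total = 1038/0.05933 = 17500 W
T_interface = T_inner − Q·ΣR(inner→interface) = 1337 − 17500×0.01291

T ≈ 1110 K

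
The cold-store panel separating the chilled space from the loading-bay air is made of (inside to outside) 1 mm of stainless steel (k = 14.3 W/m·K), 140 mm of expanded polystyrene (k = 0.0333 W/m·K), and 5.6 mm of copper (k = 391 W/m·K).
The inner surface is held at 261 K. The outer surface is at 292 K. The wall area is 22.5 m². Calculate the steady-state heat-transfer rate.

Q ≈ 166 W

Treating each layer as a thermal resistance in series:
R_stainless steel = L/(kA) = 0.001/(14.3×22.5) = 3.108×10^-6 K/W
R_expanded polystyrene = L/(kA) = 0.14/(0.0333×22.5) = 0.1869 K/W
R_copper = L/(kA) = 0.0056/(391×22.5) = 6.365×10^-7 K/W
R_total = 0.1869 K/W
Q = ΔT / R_total = 31 / 0.1869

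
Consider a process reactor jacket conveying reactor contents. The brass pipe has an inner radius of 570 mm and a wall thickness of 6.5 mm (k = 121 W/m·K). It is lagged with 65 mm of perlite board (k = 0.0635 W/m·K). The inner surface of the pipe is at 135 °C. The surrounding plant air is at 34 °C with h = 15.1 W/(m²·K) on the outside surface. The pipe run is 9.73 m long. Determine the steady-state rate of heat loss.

Treating each annulus and film as a series resistance:
R_brass pipe wall = ln(576.5/570)/(2π×121×9.73) = 1.533×10^-6 K/W
R_perlite board = ln(641.5/576.5)/(2π×0.0635×9.73) = 0.02752 K/W
R_outer film = 1/(h_o·2πr_oL) = 1/(15.1×2π×0.6415×9.73) = 0.001689 K/W
R_total = 0.02921 K/W
Q = ΔT/R_total = 101/0.02921

Q ≈ 3460 W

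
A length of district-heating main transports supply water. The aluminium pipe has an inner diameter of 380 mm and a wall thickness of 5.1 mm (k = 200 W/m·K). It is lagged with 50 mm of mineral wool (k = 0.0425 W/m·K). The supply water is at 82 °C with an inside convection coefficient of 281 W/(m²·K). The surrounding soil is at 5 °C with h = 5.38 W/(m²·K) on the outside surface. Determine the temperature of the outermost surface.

T ≈ 14.5 °C

Cylindrical conduction, so R = ln(r₂/r₁)/(2πkL) per layer, in series:
R_inner film = 1/(h_i·2πr₁L) = 1/(281×2π×0.19×1) = 0.002981 K/W
R_aluminium pipe wall = ln(195.1/190)/(2π×200×1) = 2.108×10^-5 K/W
R_mineral wool = ln(245.1/195.1)/(2π×0.0425×1) = 0.8544 K/W
R_outer film = 1/(h_o·2πr_oL) = 1/(5.38×2π×0.2451×1) = 0.1207 K/W
R_total = 0.9781 K/W
Q = ΔT/R_total = 77/0.9781
Q = 78.7 W/m
T_interface = T_inner − Q·ΣR(inner→interface) = 82 − 78.7×0.8574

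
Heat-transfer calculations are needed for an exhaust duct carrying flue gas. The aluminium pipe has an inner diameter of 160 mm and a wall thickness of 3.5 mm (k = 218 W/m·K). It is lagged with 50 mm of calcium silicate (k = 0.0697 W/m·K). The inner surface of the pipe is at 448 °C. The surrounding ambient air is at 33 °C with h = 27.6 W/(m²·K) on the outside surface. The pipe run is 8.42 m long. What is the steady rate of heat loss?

Cylindrical conduction, so R = ln(r₂/r₁)/(2πkL) per layer, in series:
R_aluminium pipe wall = ln(83.5/80)/(2π×218×8.42) = 3.713×10^-6 K/W
R_calcium silicate = ln(133.5/83.5)/(2π×0.0697×8.42) = 0.1273 K/W
R_outer film = 1/(h_o·2πr_oL) = 1/(27.6×2π×0.1335×8.42) = 0.00513 K/W
R_total = 0.1324 K/W
Q = ΔT/R_total = 415/0.1324

Q ≈ 3130 W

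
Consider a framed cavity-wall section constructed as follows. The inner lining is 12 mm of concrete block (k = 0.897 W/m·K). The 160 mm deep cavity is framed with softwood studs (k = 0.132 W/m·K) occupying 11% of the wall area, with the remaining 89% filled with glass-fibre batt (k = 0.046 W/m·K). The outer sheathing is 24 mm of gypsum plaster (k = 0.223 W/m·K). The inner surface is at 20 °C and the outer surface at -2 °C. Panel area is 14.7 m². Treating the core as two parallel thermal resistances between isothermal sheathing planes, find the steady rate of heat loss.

Sheathing layers in series; stud and cavity paths in parallel between them.
R_inner = 0.012/(0.897×14.7) = 9.101×10^-4 K/W
R_stud  = 0.16/(0.132×0.11×14.7) = 0.7496 K/W
R_cav   = 0.16/(0.046×0.89×14.7) = 0.2659 K/W
1/R_core = 1/R_stud + 1/R_cav → R_core = 0.1963 K/W
R_outer = 0.024/(0.223×14.7) = 0.007321 K/W
R_total = 0.2045 K/W
Q = ΔT/R_total = 22/0.2045

Q ≈ 108 W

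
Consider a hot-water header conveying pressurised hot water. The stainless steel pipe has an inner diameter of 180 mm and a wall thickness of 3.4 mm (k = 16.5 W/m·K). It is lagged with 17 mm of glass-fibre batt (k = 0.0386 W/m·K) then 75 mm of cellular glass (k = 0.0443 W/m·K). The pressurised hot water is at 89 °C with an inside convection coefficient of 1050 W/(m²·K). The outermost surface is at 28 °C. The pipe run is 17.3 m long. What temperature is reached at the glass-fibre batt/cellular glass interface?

T ≈ 72.5 °C

For a radial system each layer contributes R = ln(r_out/r_in)/(2πkL); films add R = 1/(hA).
R_inner film = 1/(h_i·2πr₁L) = 1/(1050×2π×0.09×17.3) = 9.735×10^-5 K/W
R_stainless steel pipe wall = ln(93.4/90)/(2π×16.5×17.3) = 2.068×10^-5 K/W
R_glass-fibre batt = ln(110.4/93.4)/(2π×0.0386×17.3) = 0.03985 K/W
R_cellular glass = ln(185.4/110.4)/(2π×0.0443×17.3) = 0.1077 K/W
R_total = 0.1476 K/W
Q = ΔT/R_total = 61/0.1476
Q = 413 W
T_interface = T_inner − Q·ΣR(inner→interface) = 89 − 413×0.03997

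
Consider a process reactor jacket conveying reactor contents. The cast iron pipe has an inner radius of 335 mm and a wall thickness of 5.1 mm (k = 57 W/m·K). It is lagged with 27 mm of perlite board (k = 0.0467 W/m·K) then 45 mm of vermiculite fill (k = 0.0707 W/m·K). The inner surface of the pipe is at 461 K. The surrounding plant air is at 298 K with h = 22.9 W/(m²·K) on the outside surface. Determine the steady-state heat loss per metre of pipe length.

q′ ≈ 303 W/m

Cylindrical conduction, so R = ln(r₂/r₁)/(2πkL) per layer, in series:
R_cast iron pipe wall = ln(340.1/335)/(2π×57×1) = 4.219×10^-5 K/W
R_perlite board = ln(367.1/340.1)/(2π×0.0467×1) = 0.2604 K/W
R_vermiculite fill = ln(412.1/367.1)/(2π×0.0707×1) = 0.2603 K/W
R_outer film = 1/(h_o·2πr_oL) = 1/(22.9×2π×0.4121×1) = 0.01686 K/W
R_total = 0.5376 K/W
Q = ΔT/R_total = 163/0.5376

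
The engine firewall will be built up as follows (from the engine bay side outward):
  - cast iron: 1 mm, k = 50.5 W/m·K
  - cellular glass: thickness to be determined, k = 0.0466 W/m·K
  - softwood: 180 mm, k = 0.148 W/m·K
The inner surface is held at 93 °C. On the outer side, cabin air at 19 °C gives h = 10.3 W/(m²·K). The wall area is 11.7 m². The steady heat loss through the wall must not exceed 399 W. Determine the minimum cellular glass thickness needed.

Treating each layer as a thermal resistance in series:
R_cast iron = L/(kA) = 0.001/(50.5×11.7) = 1.692×10^-6 K/W
R_softwood = L/(kA) = 0.18/(0.148×11.7) = 0.104 K/W
R_outer film = 1/(h_o·A) = 1/(10.3×11.7) = 0.008298 K/W
Sum of the known resistances R_other = 0.1122 K/W
Required total resistance R_tot = ΔT/Q_allow = 74/399 = 0.1855 K/W
R_cellular glass = R_tot − R_other = 0.07321 K/W
L = R·k·A = 0.07321×0.0466×11.7

L ≈ 39.9 mm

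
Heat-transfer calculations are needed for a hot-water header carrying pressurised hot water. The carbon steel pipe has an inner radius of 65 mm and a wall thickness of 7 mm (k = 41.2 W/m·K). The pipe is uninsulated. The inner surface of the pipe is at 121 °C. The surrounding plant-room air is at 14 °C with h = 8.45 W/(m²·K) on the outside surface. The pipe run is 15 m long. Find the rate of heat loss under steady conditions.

Treating each annulus and film as a series resistance:
R_carbon steel pipe wall = ln(72/65)/(2π×41.2×15) = 2.634×10^-5 K/W
R_outer film = 1/(h_o·2πr_oL) = 1/(8.45×2π×0.072×15) = 0.01744 K/W
R_total = 0.01747 K/W
Q = ΔT/R_total = 107/0.01747

Q ≈ 6130 W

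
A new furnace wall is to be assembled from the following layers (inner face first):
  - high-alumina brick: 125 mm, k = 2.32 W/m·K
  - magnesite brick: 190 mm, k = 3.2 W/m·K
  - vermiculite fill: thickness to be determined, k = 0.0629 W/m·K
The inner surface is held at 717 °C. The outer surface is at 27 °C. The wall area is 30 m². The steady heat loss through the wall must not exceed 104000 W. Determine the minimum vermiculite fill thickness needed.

L ≈ 5.4 mm

Treating each layer as a thermal resistance in series:
R_high-alumina brick = L/(kA) = 0.125/(2.32×30) = 0.001796 K/W
R_magnesite brick = L/(kA) = 0.19/(3.2×30) = 0.001979 K/W
Sum of the known resistances R_other = 0.003775 K/W
Required total resistance R_tot = ΔT/Q_allow = 690/104000 = 0.006635 K/W
R_vermiculite fill = R_tot − R_other = 0.002859 K/W
L = R·k·A = 0.002859×0.0629×30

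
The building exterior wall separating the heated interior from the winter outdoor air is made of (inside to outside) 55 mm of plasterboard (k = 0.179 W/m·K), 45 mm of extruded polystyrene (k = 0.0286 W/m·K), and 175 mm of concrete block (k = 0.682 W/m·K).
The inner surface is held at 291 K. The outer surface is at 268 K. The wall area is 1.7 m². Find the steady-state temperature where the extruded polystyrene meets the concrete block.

T ≈ 271 K

Treating each layer as a thermal resistance in series:
R_plasterboard = L/(kA) = 0.055/(0.179×1.7) = 0.1807 K/W
R_extruded polystyrene = L/(kA) = 0.045/(0.0286×1.7) = 0.9255 K/W
R_concrete block = L/(kA) = 0.175/(0.682×1.7) = 0.1509 K/W
R_total = 1.257 K/W;  Q = ΔT/R_total = 23/1.257 = 18.29 W
T_interface = T_inner − Q·ΣR(inner→interface) = 291 − 18.3×1.106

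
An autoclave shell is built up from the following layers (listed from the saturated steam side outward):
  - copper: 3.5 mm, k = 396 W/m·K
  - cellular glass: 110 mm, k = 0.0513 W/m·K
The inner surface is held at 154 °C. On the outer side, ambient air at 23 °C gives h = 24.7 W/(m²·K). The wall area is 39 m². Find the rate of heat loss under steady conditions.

Treating each layer as a thermal resistance in series:
R_copper = L/(kA) = 0.0035/(396×39) = 2.266×10^-7 K/W
R_cellular glass = L/(kA) = 0.11/(0.0513×39) = 0.05498 K/W
R_outer film = 1/(h_o·A) = 1/(24.7×39) = 0.001038 K/W
R_total = 0.05602 K/W
Q = ΔT / R_total = 131 / 0.05602

Q ≈ 2340 W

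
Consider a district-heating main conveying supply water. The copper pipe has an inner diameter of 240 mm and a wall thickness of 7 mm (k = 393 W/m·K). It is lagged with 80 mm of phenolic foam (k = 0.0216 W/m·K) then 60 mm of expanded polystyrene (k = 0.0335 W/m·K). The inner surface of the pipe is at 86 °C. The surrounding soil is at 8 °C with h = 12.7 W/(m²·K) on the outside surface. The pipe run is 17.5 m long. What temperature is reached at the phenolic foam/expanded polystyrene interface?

T ≈ 28.2 °C

Per-layer cylindrical resistances, series-summed:
R_copper pipe wall = ln(127/120)/(2π×393×17.5) = 1.312×10^-6 K/W
R_phenolic foam = ln(207/127)/(2π×0.0216×17.5) = 0.2057 K/W
R_expanded polystyrene = ln(267/207)/(2π×0.0335×17.5) = 0.0691 K/W
R_outer film = 1/(h_o·2πr_oL) = 1/(12.7×2π×0.267×17.5) = 0.002682 K/W
R_total = 0.2775 K/W
Q = ΔT/R_total = 78/0.2775
Q = 281 W
T_interface = T_inner − Q·ΣR(inner→interface) = 86 − 281×0.2057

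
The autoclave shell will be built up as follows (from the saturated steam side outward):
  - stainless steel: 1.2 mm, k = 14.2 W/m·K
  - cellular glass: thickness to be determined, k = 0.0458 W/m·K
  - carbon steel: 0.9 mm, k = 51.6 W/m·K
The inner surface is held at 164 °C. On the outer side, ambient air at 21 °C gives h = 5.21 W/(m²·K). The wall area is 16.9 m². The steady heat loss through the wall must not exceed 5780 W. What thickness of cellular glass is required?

Using the resistance-network approach (series):
R_stainless steel = L/(kA) = 0.0012/(14.2×16.9) = 5×10^-6 K/W
R_carbon steel = L/(kA) = 0.0009/(51.6×16.9) = 1.032×10^-6 K/W
R_outer film = 1/(h_o·A) = 1/(5.21×16.9) = 0.01136 K/W
Sum of the known resistances R_other = 0.01136 K/W
Required total resistance R_tot = ΔT/Q_allow = 143/5780 = 0.02474 K/W
R_cellular glass = R_tot − R_other = 0.01338 K/W
L = R·k·A = 0.01338×0.0458×16.9

L ≈ 10.4 mm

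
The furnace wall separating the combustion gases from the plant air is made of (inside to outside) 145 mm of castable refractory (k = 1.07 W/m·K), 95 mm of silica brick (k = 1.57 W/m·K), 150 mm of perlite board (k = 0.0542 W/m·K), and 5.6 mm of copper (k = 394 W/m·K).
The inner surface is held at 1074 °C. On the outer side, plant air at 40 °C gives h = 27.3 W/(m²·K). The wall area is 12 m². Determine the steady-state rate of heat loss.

Q ≈ 4140 W

Model the wall as resistances in series:
R_castable refractory = L/(kA) = 0.145/(1.07×12) = 0.01129 K/W
R_silica brick = L/(kA) = 0.095/(1.57×12) = 0.005042 K/W
R_perlite board = L/(kA) = 0.15/(0.0542×12) = 0.2306 K/W
R_copper = L/(kA) = 0.0056/(394×12) = 1.184×10^-6 K/W
R_outer film = 1/(h_o·A) = 1/(27.3×12) = 0.003053 K/W
R_total = 0.25 K/W
Q = ΔT / R_total = 1034 / 0.25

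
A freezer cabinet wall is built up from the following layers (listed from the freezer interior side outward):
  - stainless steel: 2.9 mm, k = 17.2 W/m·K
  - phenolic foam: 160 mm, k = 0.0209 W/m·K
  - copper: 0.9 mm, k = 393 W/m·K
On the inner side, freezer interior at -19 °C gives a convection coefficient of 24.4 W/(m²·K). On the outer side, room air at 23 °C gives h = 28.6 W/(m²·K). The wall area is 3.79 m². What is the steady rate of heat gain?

Thermal resistances in series:
R_inner film = 1/(h_i·A) = 1/(24.4×3.79) = 0.01081 K/W
R_stainless steel = L/(kA) = 0.0029/(17.2×3.79) = 4.449×10^-5 K/W
R_phenolic foam = L/(kA) = 0.16/(0.0209×3.79) = 2.02 K/W
R_copper = L/(kA) = 0.0009/(393×3.79) = 6.042×10^-7 K/W
R_outer film = 1/(h_o·A) = 1/(28.6×3.79) = 0.009226 K/W
R_total = 2.04 K/W
Q = ΔT / R_total = 42 / 2.04

Q ≈ 20.6 W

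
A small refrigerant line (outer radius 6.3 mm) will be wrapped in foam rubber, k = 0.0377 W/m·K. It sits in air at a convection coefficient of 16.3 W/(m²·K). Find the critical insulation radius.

r_cr ≈ 2.31 mm

For a cylinder r_cr = k/h = 0.0377/16.3
r_cr = 2.31 mm; since the bare radius (6.3 mm) is above r_cr, any added insulation will reduce heat loss.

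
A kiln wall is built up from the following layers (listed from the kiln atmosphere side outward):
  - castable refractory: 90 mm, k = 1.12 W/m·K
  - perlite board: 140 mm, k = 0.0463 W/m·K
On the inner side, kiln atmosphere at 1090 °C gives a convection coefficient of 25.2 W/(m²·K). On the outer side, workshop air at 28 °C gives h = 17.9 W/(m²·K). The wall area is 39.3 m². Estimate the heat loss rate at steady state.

Treating each layer as a thermal resistance in series:
R_inner film = 1/(h_i·A) = 1/(25.2×39.3) = 0.00101 K/W
R_castable refractory = L/(kA) = 0.09/(1.12×39.3) = 0.002045 K/W
R_perlite board = L/(kA) = 0.14/(0.0463×39.3) = 0.07694 K/W
R_outer film = 1/(h_o·A) = 1/(17.9×39.3) = 0.001422 K/W
R_total = 0.08142 K/W
Q = ΔT / R_total = 1062 / 0.08142

Q ≈ 13000 W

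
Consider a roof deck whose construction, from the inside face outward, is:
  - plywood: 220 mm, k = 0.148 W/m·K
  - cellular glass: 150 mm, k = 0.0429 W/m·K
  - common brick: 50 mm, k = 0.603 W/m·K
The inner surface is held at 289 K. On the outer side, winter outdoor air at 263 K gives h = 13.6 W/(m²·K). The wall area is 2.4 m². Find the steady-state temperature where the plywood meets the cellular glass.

T ≈ 281 K

Series thermal resistances:
R_plywood = L/(kA) = 0.22/(0.148×2.4) = 0.6194 K/W
R_cellular glass = L/(kA) = 0.15/(0.0429×2.4) = 1.457 K/W
R_common brick = L/(kA) = 0.05/(0.603×2.4) = 0.03455 K/W
R_outer film = 1/(h_o·A) = 1/(13.6×2.4) = 0.03064 K/W
R_total = 2.141 K/W;  Q = ΔT/R_total = 26/2.141 = 12.14 W
T_interface = T_inner − Q·ΣR(inner→interface) = 289 − 12.1×0.6194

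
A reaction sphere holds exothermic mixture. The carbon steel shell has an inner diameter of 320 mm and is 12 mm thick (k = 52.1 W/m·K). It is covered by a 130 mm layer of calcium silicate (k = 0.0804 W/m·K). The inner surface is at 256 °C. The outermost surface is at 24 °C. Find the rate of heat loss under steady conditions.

Q ≈ 93.6 W

Each spherical layer contributes R = (1/r_i − 1/r_o)/(4πk):
R_carbon steel shell = (1/0.16 − 1/0.172)/(4π×52.1) = 6.66×10^-4 K/W
R_calcium silicate = (1/0.172 − 1/0.302)/(4π×0.0804) = 2.477 K/W
R_total = 2.478 K/W
Q = ΔT/R_total = 232/2.478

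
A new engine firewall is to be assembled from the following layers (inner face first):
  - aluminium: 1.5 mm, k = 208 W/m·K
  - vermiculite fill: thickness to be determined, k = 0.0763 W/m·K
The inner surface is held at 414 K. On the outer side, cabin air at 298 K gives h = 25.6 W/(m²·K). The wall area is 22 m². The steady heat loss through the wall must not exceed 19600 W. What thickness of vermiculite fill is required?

Thermal resistances in series:
R_aluminium = L/(kA) = 0.0015/(208×22) = 3.278×10^-7 K/W
R_outer film = 1/(h_o·A) = 1/(25.6×22) = 0.001776 K/W
Sum of the known resistances R_other = 0.001776 K/W
Required total resistance R_tot = ΔT/Q_allow = 116/19600 = 0.005918 K/W
R_vermiculite fill = R_tot − R_other = 0.004142 K/W
L = R·k·A = 0.004142×0.0763×22

L ≈ 6.95 mm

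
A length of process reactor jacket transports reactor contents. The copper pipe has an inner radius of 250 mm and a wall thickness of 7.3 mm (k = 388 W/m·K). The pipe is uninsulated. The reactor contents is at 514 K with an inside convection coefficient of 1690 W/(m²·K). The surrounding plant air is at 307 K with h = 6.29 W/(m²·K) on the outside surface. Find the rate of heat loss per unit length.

q′ ≈ 2100 W/m

Radial resistances (cylindrical: R_cond = ln(r_o/r_i)/(2πkL), R_conv = 1/(h·2πrL)):
R_inner film = 1/(h_i·2πr₁L) = 1/(1690×2π×0.25×1) = 3.767×10^-4 K/W
R_copper pipe wall = ln(257.3/250)/(2π×388×1) = 1.181×10^-5 K/W
R_outer film = 1/(h_o·2πr_oL) = 1/(6.29×2π×0.2573×1) = 0.09834 K/W
R_total = 0.09873 K/W
Q = ΔT/R_total = 207/0.09873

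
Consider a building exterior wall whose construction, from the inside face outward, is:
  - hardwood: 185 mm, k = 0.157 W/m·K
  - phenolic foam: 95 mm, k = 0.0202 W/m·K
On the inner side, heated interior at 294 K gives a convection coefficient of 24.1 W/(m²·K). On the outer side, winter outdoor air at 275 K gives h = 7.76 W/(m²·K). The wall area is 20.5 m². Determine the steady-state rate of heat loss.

Model the wall as resistances in series:
R_inner film = 1/(h_i·A) = 1/(24.1×20.5) = 0.002024 K/W
R_hardwood = L/(kA) = 0.185/(0.157×20.5) = 0.05748 K/W
R_phenolic foam = L/(kA) = 0.095/(0.0202×20.5) = 0.2294 K/W
R_outer film = 1/(h_o·A) = 1/(7.76×20.5) = 0.006286 K/W
R_total = 0.2952 K/W
Q = ΔT / R_total = 19 / 0.2952

Q ≈ 64.4 W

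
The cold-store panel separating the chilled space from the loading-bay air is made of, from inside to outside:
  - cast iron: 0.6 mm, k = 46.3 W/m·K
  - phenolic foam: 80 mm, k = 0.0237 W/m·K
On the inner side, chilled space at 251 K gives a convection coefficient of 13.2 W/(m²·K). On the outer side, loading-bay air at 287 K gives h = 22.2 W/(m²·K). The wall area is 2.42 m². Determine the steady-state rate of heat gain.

Thermal resistances in series:
R_inner film = 1/(h_i·A) = 1/(13.2×2.42) = 0.0313 K/W
R_cast iron = L/(kA) = 0.0006/(46.3×2.42) = 5.355×10^-6 K/W
R_phenolic foam = L/(kA) = 0.08/(0.0237×2.42) = 1.395 K/W
R_outer film = 1/(h_o·A) = 1/(22.2×2.42) = 0.01861 K/W
R_total = 1.445 K/W
Q = ΔT / R_total = 36 / 1.445

Q ≈ 24.9 W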